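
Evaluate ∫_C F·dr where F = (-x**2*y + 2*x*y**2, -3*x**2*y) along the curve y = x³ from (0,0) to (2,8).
-704/3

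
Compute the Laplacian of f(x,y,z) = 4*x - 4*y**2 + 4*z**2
0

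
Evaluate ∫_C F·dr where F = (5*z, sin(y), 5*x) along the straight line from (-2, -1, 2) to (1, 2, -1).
-cos(2) + cos(1) + 15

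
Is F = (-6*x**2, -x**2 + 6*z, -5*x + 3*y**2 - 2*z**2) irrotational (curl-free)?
No, ∇×F = (6*y - 6, 5, -2*x)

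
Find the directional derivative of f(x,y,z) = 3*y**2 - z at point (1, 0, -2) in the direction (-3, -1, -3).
3*sqrt(19)/19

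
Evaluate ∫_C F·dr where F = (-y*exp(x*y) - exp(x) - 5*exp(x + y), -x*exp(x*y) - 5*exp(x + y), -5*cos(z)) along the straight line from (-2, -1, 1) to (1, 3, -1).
-5*exp(4) - exp(3) - E + exp(-2) + 5*exp(-3) + exp(2) + 10*sin(1)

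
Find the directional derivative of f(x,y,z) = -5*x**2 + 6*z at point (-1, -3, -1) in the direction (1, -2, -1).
2*sqrt(6)/3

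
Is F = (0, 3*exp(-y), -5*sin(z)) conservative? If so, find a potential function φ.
Yes, F is conservative. φ = 5*cos(z) - 3*exp(-y)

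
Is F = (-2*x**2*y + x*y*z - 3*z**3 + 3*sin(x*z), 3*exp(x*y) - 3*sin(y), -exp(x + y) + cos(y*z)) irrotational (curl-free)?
No, ∇×F = (-z*sin(y*z) - exp(x + y), x*y + 3*x*cos(x*z) - 9*z**2 + exp(x + y), 2*x**2 - x*z + 3*y*exp(x*y))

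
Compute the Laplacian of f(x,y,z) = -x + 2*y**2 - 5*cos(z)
5*cos(z) + 4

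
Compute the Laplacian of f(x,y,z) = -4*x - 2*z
0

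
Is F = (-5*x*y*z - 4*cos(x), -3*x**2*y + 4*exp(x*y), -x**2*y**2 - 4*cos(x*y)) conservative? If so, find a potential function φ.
No, ∇×F = (2*x*(-x*y + 2*sin(x*y)), y*(2*x*y - 5*x - 4*sin(x*y)), -6*x*y + 5*x*z + 4*y*exp(x*y)) ≠ 0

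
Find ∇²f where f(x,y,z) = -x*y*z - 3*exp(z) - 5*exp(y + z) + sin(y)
-3*exp(z) - 10*exp(y + z) - sin(y)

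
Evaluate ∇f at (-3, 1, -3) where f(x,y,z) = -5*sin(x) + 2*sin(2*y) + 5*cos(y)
(-5*cos(3), -5*sin(1) + 4*cos(2), 0)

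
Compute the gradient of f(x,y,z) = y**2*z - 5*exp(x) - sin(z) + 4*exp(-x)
(-sinh(x) - 9*cosh(x), 2*y*z, y**2 - cos(z))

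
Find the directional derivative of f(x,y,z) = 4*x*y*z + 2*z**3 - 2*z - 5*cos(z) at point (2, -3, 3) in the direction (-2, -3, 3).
3*sqrt(22)*(5*sin(3) + 28)/22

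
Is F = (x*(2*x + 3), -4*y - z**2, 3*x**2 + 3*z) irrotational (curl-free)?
No, ∇×F = (2*z, -6*x, 0)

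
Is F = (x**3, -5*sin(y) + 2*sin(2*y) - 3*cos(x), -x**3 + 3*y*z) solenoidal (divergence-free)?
No, ∇·F = 3*x**2 + 3*y - 5*cos(y) + 4*cos(2*y)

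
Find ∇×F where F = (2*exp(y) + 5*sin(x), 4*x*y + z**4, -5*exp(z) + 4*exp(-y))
(-4*z**3 - 4*exp(-y), 0, 4*y - 2*exp(y))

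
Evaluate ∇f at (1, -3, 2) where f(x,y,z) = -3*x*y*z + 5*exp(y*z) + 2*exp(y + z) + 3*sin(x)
(3*cos(1) + 18, -6 + 10*exp(-6) + 2*exp(-1), -15*exp(-6) + 2*exp(-1) + 9)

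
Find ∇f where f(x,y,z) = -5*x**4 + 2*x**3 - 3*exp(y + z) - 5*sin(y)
(x**2*(6 - 20*x), -3*exp(y + z) - 5*cos(y), -3*exp(y + z))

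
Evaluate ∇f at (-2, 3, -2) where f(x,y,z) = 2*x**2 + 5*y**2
(-8, 30, 0)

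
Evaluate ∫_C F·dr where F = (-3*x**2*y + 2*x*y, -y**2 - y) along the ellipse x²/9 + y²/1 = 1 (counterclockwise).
81*pi/4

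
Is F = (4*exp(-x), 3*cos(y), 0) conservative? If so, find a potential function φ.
Yes, F is conservative. φ = 3*sin(y) - 4*exp(-x)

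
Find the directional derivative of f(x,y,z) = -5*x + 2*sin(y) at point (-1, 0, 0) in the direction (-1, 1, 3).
7*sqrt(11)/11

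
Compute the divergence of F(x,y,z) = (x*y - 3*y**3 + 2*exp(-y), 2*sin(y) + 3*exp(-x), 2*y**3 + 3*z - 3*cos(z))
y + 3*sin(z) + 2*cos(y) + 3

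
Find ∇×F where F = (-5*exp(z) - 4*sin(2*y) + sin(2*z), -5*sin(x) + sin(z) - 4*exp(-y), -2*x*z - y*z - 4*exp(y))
(-z - 4*exp(y) - cos(z), 2*z - 5*exp(z) + 2*cos(2*z), -5*cos(x) + 8*cos(2*y))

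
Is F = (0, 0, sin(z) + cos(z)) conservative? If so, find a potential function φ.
Yes, F is conservative. φ = sin(z) - cos(z)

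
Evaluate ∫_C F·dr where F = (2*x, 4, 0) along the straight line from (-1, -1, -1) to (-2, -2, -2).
-1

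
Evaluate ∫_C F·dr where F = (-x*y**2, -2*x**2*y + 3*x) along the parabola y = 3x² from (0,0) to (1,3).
-3/2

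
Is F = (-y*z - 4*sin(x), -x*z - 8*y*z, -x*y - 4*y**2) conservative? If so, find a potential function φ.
Yes, F is conservative. φ = -x*y*z - 4*y**2*z + 4*cos(x)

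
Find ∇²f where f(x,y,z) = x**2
2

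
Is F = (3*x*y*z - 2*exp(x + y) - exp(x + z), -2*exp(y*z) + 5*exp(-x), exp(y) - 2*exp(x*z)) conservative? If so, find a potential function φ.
No, ∇×F = (2*y*exp(y*z) + exp(y), 3*x*y + 2*z*exp(x*z) - exp(x + z), -3*x*z + 2*exp(x + y) - 5*exp(-x)) ≠ 0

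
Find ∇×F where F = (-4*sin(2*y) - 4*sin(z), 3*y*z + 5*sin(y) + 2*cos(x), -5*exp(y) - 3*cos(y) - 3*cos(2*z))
(-3*y - 5*exp(y) + 3*sin(y), -4*cos(z), -2*sin(x) + 8*cos(2*y))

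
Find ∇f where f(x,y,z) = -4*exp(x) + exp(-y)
(-4*exp(x), -exp(-y), 0)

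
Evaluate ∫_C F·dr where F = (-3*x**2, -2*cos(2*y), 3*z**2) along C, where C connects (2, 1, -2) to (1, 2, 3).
-sin(4) + sin(2) + 42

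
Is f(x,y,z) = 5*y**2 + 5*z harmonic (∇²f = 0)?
No, ∇²f = 10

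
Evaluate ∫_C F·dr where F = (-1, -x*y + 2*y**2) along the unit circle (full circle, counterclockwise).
0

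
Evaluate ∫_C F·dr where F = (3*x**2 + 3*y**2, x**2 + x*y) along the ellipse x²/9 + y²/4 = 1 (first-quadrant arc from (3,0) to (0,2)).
-35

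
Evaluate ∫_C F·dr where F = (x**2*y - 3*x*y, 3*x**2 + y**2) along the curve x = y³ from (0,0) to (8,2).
21016/105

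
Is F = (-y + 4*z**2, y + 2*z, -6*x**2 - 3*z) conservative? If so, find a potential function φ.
No, ∇×F = (-2, 12*x + 8*z, 1) ≠ 0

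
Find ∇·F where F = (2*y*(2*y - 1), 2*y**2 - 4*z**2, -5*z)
4*y - 5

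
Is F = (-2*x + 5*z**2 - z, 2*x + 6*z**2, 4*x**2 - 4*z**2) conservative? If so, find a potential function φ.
No, ∇×F = (-12*z, -8*x + 10*z - 1, 2) ≠ 0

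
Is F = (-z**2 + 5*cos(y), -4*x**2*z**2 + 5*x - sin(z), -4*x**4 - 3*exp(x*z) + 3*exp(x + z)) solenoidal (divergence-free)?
No, ∇·F = -3*x*exp(x*z) + 3*exp(x + z)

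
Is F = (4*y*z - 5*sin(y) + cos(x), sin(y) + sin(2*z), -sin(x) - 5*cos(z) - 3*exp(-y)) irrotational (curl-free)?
No, ∇×F = (-2*cos(2*z) + 3*exp(-y), 4*y + cos(x), -4*z + 5*cos(y))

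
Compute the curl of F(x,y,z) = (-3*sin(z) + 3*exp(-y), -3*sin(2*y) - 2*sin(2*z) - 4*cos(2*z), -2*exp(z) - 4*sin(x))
(-8*sin(2*z) + 4*cos(2*z), 4*cos(x) - 3*cos(z), 3*exp(-y))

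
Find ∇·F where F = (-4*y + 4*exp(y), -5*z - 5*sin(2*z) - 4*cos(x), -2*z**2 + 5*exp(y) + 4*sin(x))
-4*z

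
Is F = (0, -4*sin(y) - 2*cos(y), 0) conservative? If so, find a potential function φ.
Yes, F is conservative. φ = -2*sin(y) + 4*cos(y)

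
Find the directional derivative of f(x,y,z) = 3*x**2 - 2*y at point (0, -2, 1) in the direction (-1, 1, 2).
-sqrt(6)/3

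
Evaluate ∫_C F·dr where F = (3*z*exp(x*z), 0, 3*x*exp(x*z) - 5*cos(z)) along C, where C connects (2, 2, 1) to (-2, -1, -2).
-3*exp(2) + 5*sin(1) + 5*sin(2) + 3*exp(4)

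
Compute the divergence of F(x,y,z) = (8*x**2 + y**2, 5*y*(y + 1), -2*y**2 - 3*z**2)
16*x + 10*y - 6*z + 5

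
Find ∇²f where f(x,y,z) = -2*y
0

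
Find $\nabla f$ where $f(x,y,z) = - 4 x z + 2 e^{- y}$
(-4*z, -2*exp(-y), -4*x)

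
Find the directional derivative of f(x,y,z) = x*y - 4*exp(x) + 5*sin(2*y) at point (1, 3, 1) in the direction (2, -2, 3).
4*sqrt(17)*(-2*E - 5*cos(6) + 1)/17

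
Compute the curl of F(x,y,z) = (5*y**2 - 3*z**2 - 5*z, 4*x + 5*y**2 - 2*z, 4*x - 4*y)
(-2, -6*z - 9, 4 - 10*y)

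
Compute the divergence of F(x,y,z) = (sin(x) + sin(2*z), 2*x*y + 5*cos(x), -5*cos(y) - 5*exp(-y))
2*x + cos(x)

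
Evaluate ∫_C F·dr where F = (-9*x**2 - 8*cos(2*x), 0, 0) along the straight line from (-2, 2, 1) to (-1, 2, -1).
-21 - 4*sin(4) + 4*sin(2)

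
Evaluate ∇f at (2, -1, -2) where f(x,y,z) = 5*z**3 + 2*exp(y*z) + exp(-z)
(0, -4*exp(2), 60 - 3*exp(2))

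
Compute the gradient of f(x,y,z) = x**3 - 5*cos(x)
(3*x**2 + 5*sin(x), 0, 0)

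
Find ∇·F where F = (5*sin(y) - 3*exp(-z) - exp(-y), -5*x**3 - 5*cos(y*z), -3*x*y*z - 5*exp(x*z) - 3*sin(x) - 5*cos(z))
-3*x*y - 5*x*exp(x*z) + 5*z*sin(y*z) + 5*sin(z)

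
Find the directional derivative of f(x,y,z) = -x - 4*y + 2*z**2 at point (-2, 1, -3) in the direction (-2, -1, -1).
3*sqrt(6)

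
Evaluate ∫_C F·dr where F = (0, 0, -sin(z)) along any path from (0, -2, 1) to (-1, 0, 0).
1 - cos(1)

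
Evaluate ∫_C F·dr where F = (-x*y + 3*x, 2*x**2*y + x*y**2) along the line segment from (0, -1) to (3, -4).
171/4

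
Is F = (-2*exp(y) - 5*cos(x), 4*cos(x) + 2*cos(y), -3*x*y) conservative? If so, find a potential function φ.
No, ∇×F = (-3*x, 3*y, 2*exp(y) - 4*sin(x)) ≠ 0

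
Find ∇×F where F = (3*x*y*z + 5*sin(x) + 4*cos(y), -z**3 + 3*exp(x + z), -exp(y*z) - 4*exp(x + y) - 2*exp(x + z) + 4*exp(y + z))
(3*z**2 - z*exp(y*z) - 4*exp(x + y) - 3*exp(x + z) + 4*exp(y + z), 3*x*y + 4*exp(x + y) + 2*exp(x + z), -3*x*z + 3*exp(x + z) + 4*sin(y))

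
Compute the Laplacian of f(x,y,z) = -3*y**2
-6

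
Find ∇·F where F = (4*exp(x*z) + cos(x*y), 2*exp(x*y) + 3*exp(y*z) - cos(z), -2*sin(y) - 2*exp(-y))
2*x*exp(x*y) - y*sin(x*y) + 4*z*exp(x*z) + 3*z*exp(y*z)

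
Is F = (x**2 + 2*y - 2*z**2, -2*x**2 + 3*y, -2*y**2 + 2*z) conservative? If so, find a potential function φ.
No, ∇×F = (-4*y, -4*z, -4*x - 2) ≠ 0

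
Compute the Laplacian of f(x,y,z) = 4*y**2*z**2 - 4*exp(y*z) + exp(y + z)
-4*y**2*exp(y*z) + 8*y**2 - 4*z**2*exp(y*z) + 8*z**2 + 2*exp(y + z)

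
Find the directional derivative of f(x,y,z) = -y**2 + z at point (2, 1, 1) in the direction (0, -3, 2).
8*sqrt(13)/13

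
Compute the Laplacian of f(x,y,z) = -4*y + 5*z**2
10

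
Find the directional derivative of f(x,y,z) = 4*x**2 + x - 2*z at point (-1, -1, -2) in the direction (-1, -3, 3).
sqrt(19)/19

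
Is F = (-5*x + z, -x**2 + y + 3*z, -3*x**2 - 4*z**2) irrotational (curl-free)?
No, ∇×F = (-3, 6*x + 1, -2*x)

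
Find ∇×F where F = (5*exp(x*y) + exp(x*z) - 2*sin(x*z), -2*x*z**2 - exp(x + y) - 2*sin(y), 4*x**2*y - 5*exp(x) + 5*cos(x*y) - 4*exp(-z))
(x*(4*x + 4*z - 5*sin(x*y)), -8*x*y + x*exp(x*z) - 2*x*cos(x*z) + 5*y*sin(x*y) + 5*exp(x), -5*x*exp(x*y) - 2*z**2 - exp(x + y))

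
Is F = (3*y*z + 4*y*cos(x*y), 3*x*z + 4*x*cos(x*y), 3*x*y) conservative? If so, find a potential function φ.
Yes, F is conservative. φ = 3*x*y*z + 4*sin(x*y)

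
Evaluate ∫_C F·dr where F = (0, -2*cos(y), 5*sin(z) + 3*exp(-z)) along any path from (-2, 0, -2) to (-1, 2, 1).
-5*cos(1) + 5*cos(2) - 2*sin(2) - 3*exp(-1) + 3*exp(2)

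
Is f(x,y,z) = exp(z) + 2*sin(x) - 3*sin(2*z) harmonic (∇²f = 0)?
No, ∇²f = exp(z) - 2*sin(x) + 12*sin(2*z)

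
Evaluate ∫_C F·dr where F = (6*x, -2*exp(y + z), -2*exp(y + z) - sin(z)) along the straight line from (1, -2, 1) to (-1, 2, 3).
-2*exp(5) + cos(3) - cos(1) + 2*exp(-1)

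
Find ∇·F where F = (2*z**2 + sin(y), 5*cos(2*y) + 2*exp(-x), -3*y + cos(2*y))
-10*sin(2*y)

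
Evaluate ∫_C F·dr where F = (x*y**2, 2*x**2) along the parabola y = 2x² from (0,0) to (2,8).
224/3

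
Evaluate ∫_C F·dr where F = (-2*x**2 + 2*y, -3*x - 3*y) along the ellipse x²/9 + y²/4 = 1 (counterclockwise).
-30*pi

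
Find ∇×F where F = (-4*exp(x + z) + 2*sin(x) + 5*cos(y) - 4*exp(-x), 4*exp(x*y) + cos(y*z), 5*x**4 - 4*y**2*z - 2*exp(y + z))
(-8*y*z + y*sin(y*z) - 2*exp(y + z), -20*x**3 - 4*exp(x + z), 4*y*exp(x*y) + 5*sin(y))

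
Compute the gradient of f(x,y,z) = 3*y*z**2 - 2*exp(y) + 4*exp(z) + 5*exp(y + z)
(0, 3*z**2 - 2*exp(y) + 5*exp(y + z), 6*y*z + 4*exp(z) + 5*exp(y + z))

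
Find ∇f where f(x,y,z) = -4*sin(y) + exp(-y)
(0, -4*cos(y) - exp(-y), 0)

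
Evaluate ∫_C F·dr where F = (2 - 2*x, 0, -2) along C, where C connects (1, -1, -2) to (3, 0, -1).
-6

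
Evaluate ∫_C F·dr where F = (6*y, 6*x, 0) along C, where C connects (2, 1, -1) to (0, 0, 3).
-12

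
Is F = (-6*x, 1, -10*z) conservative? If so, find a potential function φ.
Yes, F is conservative. φ = -3*x**2 + y - 5*z**2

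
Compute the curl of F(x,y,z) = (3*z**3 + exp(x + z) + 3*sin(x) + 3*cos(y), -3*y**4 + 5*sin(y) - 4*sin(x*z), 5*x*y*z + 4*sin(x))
(x*(5*z + 4*cos(x*z)), -5*y*z + 9*z**2 + exp(x + z) - 4*cos(x), -4*z*cos(x*z) + 3*sin(y))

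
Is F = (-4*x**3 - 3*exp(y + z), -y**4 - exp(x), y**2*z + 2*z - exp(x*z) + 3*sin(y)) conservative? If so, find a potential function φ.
No, ∇×F = (2*y*z + 3*cos(y), z*exp(x*z) - 3*exp(y + z), -exp(x) + 3*exp(y + z)) ≠ 0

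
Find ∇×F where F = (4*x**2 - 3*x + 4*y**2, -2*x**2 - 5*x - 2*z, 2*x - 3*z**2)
(2, -2, -4*x - 8*y - 5)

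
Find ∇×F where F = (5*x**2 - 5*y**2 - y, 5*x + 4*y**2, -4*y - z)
(-4, 0, 10*y + 6)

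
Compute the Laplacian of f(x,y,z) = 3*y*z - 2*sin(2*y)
8*sin(2*y)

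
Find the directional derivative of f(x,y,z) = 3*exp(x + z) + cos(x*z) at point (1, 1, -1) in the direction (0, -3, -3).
-sqrt(2)*(sin(1) + 3)/2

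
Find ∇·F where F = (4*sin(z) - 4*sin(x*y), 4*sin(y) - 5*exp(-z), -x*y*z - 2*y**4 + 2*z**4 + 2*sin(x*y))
-x*y - 4*y*cos(x*y) + 8*z**3 + 4*cos(y)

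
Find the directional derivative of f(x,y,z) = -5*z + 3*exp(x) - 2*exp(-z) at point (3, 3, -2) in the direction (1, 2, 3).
3*sqrt(14)*(-5 + 2*exp(2) + exp(3))/14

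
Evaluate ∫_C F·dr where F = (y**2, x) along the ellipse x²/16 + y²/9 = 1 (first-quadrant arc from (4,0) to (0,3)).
-24 + 3*pi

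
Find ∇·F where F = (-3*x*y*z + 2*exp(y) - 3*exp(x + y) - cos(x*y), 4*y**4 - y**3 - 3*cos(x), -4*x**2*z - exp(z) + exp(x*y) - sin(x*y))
-4*x**2 + 16*y**3 - 3*y**2 - 3*y*z + y*sin(x*y) - exp(z) - 3*exp(x + y)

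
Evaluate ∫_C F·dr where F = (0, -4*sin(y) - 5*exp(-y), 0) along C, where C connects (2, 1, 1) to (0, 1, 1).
0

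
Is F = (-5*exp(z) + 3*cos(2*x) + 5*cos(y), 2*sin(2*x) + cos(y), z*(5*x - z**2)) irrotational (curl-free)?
No, ∇×F = (0, -5*z - 5*exp(z), 5*sin(y) + 4*cos(2*x))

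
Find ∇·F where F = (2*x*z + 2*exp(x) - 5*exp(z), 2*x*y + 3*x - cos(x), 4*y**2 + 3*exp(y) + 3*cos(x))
2*x + 2*z + 2*exp(x)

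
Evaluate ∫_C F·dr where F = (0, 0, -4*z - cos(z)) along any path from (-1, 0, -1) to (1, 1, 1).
-2*sin(1)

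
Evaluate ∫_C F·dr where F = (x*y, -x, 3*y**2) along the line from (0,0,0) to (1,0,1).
0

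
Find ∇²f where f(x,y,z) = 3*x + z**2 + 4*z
2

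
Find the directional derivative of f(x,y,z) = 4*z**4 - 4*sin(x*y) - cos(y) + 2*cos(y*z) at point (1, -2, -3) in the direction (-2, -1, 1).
sqrt(6)*(-432 - 2*sin(6) + sin(2) - 12*cos(2))/6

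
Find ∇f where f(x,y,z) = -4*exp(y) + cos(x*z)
(-z*sin(x*z), -4*exp(y), -x*sin(x*z))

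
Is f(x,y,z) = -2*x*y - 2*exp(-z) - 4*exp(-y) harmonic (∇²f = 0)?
No, ∇²f = -2*exp(-z) - 4*exp(-y)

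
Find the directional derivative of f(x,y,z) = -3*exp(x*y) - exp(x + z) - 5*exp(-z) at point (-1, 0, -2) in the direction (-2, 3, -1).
sqrt(14)*(-5*exp(5) + 3 + 9*exp(3))*exp(-3)/14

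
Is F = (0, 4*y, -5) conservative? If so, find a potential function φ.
Yes, F is conservative. φ = 2*y**2 - 5*z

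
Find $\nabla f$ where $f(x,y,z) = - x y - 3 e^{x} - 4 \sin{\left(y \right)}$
(-y - 3*exp(x), -x - 4*cos(y), 0)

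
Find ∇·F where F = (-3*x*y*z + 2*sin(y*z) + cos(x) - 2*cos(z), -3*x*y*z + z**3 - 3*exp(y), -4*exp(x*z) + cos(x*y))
-3*x*z - 4*x*exp(x*z) - 3*y*z - 3*exp(y) - sin(x)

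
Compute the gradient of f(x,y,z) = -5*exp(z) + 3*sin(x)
(3*cos(x), 0, -5*exp(z))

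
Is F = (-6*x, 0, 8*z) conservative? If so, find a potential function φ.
Yes, F is conservative. φ = -3*x**2 + 4*z**2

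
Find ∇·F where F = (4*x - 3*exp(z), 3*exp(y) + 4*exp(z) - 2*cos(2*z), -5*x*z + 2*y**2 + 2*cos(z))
-5*x + 3*exp(y) - 2*sin(z) + 4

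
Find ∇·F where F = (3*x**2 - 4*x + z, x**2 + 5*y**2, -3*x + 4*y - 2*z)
6*x + 10*y - 6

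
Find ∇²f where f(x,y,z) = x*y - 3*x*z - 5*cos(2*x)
20*cos(2*x)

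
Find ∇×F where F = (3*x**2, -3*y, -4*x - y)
(-1, 4, 0)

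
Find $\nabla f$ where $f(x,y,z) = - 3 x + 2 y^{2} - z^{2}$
(-3, 4*y, -2*z)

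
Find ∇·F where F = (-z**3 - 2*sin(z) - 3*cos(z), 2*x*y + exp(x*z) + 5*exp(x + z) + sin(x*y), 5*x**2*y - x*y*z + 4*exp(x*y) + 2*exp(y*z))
-x*y + x*cos(x*y) + 2*x + 2*y*exp(y*z)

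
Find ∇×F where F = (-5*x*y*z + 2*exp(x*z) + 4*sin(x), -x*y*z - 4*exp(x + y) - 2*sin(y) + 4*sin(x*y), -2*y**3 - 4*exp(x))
(y*(x - 6*y), -5*x*y + 2*x*exp(x*z) + 4*exp(x), 5*x*z - y*z + 4*y*cos(x*y) - 4*exp(x + y))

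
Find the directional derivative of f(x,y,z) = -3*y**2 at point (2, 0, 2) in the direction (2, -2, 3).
0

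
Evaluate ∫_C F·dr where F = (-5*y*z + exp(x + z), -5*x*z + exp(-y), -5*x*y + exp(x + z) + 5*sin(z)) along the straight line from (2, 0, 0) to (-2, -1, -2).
-exp(2) - E + exp(-4) - 5*cos(2) + 26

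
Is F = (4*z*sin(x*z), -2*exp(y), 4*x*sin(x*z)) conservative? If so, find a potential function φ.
Yes, F is conservative. φ = -2*exp(y) - 4*cos(x*z)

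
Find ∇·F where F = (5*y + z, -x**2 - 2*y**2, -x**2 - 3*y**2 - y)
-4*y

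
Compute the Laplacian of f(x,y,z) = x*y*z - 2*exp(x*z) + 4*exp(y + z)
-2*x**2*exp(x*z) - 2*z**2*exp(x*z) + 8*exp(y + z)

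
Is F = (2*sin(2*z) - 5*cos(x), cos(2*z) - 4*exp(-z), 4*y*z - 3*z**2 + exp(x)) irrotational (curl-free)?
No, ∇×F = (4*z + 2*sin(2*z) - 4*exp(-z), -exp(x) + 4*cos(2*z), 0)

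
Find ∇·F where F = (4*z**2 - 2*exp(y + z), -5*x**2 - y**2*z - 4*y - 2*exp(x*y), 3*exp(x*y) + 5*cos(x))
-2*x*exp(x*y) - 2*y*z - 4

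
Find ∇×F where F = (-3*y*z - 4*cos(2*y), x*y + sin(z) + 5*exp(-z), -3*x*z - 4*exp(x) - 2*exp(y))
(-2*exp(y) - cos(z) + 5*exp(-z), -3*y + 3*z + 4*exp(x), y + 3*z - 8*sin(2*y))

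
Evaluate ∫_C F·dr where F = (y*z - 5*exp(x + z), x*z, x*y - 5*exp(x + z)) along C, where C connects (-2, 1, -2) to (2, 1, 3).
-5*exp(5) + 5*exp(-4) + 2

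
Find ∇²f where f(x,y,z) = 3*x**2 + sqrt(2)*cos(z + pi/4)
-sqrt(2)*cos(z + pi/4) + 6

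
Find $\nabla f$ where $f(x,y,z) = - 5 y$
(0, -5, 0)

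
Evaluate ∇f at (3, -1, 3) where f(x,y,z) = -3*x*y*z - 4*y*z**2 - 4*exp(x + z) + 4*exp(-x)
(-4*exp(6) - 4*exp(-3) + 9, -63, 33 - 4*exp(6))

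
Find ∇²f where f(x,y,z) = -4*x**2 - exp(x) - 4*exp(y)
-exp(x) - 4*exp(y) - 8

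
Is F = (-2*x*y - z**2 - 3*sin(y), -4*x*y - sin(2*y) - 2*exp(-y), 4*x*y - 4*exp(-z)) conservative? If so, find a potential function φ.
No, ∇×F = (4*x, -4*y - 2*z, 2*x - 4*y + 3*cos(y)) ≠ 0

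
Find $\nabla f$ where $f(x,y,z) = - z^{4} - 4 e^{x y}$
(-4*y*exp(x*y), -4*x*exp(x*y), -4*z**3)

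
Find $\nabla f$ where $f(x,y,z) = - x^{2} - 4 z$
(-2*x, 0, -4)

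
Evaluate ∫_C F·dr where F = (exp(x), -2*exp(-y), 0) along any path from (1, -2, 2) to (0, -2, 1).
1 - E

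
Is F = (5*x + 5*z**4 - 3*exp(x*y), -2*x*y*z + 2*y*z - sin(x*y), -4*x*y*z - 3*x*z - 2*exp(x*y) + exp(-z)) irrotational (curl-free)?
No, ∇×F = (2*x*y - 4*x*z - 2*x*exp(x*y) - 2*y, 4*y*z + 2*y*exp(x*y) + 20*z**3 + 3*z, 3*x*exp(x*y) - 2*y*z - y*cos(x*y))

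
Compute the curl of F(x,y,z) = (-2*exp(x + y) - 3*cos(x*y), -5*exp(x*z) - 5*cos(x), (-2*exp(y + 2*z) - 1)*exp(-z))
(5*x*exp(x*z) - 2*exp(y + z), 0, -3*x*sin(x*y) - 5*z*exp(x*z) + 2*exp(x + y) + 5*sin(x))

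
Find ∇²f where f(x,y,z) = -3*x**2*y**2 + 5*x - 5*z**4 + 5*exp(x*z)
5*x**2*exp(x*z) - 6*x**2 - 6*y**2 + 5*z**2*exp(x*z) - 60*z**2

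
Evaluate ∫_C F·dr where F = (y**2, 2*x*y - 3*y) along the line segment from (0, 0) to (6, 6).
162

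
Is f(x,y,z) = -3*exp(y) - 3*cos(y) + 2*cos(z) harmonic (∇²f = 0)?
No, ∇²f = -3*exp(y) + 3*cos(y) - 2*cos(z)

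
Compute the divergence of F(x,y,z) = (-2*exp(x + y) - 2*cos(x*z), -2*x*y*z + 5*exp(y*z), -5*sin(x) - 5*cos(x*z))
-2*x*z + 5*x*sin(x*z) + 5*z*exp(y*z) + 2*z*sin(x*z) - 2*exp(x + y)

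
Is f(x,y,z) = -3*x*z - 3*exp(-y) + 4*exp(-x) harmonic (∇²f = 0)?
No, ∇²f = -3*exp(-y) + 4*exp(-x)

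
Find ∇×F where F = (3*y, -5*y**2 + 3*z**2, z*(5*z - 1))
(-6*z, 0, -3)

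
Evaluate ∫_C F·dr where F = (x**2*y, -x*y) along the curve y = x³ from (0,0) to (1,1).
-11/42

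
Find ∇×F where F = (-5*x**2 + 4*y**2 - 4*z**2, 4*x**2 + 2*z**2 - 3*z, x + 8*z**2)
(3 - 4*z, -8*z - 1, 8*x - 8*y)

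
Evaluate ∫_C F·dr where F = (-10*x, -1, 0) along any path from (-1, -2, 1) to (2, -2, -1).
-15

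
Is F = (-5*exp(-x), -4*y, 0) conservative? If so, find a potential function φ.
Yes, F is conservative. φ = -2*y**2 + 5*exp(-x)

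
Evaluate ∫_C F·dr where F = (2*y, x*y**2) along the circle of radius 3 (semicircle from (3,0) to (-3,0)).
9*pi/8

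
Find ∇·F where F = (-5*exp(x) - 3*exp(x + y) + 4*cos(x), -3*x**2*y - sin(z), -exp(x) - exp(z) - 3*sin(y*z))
-3*x**2 - 3*y*cos(y*z) - 5*exp(x) - exp(z) - 3*exp(x + y) - 4*sin(x)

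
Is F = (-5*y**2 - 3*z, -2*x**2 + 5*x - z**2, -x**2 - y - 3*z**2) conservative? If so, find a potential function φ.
No, ∇×F = (2*z - 1, 2*x - 3, -4*x + 10*y + 5) ≠ 0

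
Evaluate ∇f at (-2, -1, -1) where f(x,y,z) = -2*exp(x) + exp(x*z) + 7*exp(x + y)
((-exp(5) - 2*E + 7)*exp(-3), 7*exp(-3), -2*exp(2))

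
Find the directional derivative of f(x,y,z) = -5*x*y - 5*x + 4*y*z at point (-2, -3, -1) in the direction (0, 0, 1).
-12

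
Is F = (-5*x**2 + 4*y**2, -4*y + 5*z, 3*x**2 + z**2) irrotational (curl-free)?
No, ∇×F = (-5, -6*x, -8*y)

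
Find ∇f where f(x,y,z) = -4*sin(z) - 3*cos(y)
(0, 3*sin(y), -4*cos(z))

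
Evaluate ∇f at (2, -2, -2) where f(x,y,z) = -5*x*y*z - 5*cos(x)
(-20 + 5*sin(2), 20, 20)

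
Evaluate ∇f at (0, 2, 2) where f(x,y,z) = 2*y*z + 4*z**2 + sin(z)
(0, 4, cos(2) + 20)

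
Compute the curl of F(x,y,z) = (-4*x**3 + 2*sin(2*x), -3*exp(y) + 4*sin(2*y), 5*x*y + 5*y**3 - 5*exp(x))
(5*x + 15*y**2, -5*y + 5*exp(x), 0)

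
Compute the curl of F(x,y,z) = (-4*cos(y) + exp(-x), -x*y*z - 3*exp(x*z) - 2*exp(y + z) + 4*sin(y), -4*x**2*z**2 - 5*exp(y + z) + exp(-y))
(x*y + 3*x*exp(x*z) - 3*exp(y + z) - exp(-y), 8*x*z**2, -y*z - 3*z*exp(x*z) - 4*sin(y))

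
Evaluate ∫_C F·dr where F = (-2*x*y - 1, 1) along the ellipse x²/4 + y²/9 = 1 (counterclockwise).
0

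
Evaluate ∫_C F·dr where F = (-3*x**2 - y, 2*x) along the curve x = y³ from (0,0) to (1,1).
-5/4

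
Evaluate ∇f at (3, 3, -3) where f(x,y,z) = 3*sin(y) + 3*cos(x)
(-3*sin(3), 3*cos(3), 0)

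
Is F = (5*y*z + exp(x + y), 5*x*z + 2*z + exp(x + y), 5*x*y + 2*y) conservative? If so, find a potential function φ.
Yes, F is conservative. φ = 5*x*y*z + 2*y*z + exp(x + y)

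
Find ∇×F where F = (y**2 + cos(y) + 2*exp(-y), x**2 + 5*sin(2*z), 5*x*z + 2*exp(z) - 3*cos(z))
(-10*cos(2*z), -5*z, 2*x - 2*y + sin(y) + 2*exp(-y))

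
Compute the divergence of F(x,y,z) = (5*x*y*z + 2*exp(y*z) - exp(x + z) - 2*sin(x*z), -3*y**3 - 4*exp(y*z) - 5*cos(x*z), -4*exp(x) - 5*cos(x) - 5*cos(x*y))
-9*y**2 + 5*y*z - 4*z*exp(y*z) - 2*z*cos(x*z) - exp(x + z)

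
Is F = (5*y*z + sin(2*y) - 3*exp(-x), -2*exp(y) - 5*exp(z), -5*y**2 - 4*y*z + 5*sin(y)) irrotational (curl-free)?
No, ∇×F = (-10*y - 4*z + 5*exp(z) + 5*cos(y), 5*y, -5*z - 2*cos(2*y))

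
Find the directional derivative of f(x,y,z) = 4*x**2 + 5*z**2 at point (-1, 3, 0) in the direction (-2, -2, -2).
8*sqrt(3)/3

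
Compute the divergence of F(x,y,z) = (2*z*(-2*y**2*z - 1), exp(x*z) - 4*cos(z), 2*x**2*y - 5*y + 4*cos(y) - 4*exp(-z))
4*exp(-z)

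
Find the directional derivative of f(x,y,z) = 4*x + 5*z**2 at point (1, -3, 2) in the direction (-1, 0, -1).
-12*sqrt(2)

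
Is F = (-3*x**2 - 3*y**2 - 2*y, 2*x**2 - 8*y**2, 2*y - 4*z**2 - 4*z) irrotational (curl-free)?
No, ∇×F = (2, 0, 4*x + 6*y + 2)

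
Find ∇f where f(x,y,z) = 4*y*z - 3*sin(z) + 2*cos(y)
(0, 4*z - 2*sin(y), 4*y - 3*cos(z))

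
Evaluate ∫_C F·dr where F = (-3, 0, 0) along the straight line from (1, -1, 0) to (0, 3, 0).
3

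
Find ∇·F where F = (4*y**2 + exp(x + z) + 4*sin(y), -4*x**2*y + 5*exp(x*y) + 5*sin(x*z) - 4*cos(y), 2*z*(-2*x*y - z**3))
-4*x**2 - 4*x*y + 5*x*exp(x*y) - 8*z**3 + exp(x + z) + 4*sin(y)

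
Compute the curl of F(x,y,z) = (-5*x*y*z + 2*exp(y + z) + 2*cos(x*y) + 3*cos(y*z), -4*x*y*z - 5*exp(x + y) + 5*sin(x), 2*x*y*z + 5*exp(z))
(2*x*(2*y + z), -5*x*y - 2*y*z - 3*y*sin(y*z) + 2*exp(y + z), 5*x*z + 2*x*sin(x*y) - 4*y*z + 3*z*sin(y*z) - 5*exp(x + y) - 2*exp(y + z) + 5*cos(x))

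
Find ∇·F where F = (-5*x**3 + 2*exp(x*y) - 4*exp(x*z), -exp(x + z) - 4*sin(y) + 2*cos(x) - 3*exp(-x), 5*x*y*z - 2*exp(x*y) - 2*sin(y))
-15*x**2 + 5*x*y + 2*y*exp(x*y) - 4*z*exp(x*z) - 4*cos(y)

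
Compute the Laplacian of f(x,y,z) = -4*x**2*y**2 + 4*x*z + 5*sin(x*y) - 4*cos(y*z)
-5*x**2*sin(x*y) - 8*x**2 - y**2*(5*sin(x*y) + 8) + 4*y**2*cos(y*z) + 4*z**2*cos(y*z)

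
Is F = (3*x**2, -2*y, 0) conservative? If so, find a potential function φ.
Yes, F is conservative. φ = x**3 - y**2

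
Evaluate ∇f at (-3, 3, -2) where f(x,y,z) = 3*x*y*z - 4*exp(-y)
(-18, 4*exp(-3) + 18, -27)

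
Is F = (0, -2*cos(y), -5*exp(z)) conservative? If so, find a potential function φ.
Yes, F is conservative. φ = -5*exp(z) - 2*sin(y)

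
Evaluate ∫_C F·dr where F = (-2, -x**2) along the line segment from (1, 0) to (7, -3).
45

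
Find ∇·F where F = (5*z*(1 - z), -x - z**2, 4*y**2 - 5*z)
-5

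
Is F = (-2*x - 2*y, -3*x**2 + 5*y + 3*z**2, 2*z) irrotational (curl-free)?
No, ∇×F = (-6*z, 0, 2 - 6*x)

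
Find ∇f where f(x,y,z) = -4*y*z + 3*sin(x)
(3*cos(x), -4*z, -4*y)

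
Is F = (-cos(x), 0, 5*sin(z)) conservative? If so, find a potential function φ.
Yes, F is conservative. φ = -sin(x) - 5*cos(z)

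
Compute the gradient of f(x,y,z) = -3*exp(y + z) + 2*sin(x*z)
(2*z*cos(x*z), -3*exp(y + z), 2*x*cos(x*z) - 3*exp(y + z))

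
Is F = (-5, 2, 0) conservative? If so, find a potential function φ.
Yes, F is conservative. φ = -5*x + 2*y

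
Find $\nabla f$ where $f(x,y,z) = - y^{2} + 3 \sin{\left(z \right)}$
(0, -2*y, 3*cos(z))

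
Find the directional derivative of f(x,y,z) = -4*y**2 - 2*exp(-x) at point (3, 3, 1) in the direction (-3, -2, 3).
3*sqrt(22)*(-1 + 8*exp(3))*exp(-3)/11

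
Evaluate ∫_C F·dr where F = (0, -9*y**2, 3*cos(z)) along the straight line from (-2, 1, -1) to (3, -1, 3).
3*sin(3) + 3*sin(1) + 6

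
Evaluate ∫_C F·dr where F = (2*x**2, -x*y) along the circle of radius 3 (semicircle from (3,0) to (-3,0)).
-54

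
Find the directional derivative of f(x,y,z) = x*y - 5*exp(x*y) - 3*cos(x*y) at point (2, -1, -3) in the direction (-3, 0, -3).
sqrt(2)*(-3*exp(2)*sin(2) - 5 + exp(2))*exp(-2)/2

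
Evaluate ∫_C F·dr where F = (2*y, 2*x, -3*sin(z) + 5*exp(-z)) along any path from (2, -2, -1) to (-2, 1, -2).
-5*exp(2) - 3*cos(1) + 3*cos(2) + 4 + 5*E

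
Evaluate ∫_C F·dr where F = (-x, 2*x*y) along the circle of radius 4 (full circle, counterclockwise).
0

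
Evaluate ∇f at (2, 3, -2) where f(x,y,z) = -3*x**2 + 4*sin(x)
(-12 + 4*cos(2), 0, 0)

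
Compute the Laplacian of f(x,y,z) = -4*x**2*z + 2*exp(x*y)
2*x**2*exp(x*y) + 2*y**2*exp(x*y) - 8*z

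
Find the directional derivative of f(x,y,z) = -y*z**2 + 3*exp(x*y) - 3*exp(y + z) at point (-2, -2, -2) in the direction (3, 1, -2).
3*sqrt(14)*(-8*exp(8) + 1 + 4*exp(4))*exp(-4)/14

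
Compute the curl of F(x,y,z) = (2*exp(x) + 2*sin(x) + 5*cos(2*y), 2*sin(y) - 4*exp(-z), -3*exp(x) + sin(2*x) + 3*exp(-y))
(-4*exp(-z) - 3*exp(-y), 3*exp(x) - 2*cos(2*x), 10*sin(2*y))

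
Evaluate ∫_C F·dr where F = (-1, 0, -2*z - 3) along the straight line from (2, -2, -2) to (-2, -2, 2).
-8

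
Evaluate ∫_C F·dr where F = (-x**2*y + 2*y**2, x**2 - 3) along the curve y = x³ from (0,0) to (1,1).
-479/210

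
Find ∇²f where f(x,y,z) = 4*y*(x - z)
0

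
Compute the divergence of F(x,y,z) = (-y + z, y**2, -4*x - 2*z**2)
2*y - 4*z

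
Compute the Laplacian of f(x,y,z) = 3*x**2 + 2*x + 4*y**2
14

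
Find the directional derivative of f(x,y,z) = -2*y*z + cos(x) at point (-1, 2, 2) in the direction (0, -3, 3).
0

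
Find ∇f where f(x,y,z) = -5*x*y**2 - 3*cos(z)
(-5*y**2, -10*x*y, 3*sin(z))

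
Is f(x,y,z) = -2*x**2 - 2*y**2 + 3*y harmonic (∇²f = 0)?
No, ∇²f = -8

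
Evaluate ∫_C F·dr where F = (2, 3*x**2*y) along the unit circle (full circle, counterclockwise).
0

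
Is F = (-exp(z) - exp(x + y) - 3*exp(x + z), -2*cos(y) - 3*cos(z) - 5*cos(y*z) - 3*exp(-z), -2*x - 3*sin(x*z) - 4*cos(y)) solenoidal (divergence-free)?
No, ∇·F = -3*x*cos(x*z) + 5*z*sin(y*z) - exp(x + y) - 3*exp(x + z) + 2*sin(y)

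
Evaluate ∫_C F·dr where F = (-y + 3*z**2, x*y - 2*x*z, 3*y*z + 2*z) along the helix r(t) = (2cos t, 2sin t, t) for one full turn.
4*pi*(-2 + 5*pi)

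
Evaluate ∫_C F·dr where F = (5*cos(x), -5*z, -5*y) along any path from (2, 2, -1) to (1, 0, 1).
-10 - 5*sin(2) + 5*sin(1)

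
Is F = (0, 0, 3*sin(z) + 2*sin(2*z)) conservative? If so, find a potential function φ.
Yes, F is conservative. φ = -3*cos(z) - cos(2*z)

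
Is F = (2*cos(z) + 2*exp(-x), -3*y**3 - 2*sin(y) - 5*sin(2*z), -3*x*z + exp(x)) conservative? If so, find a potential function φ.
No, ∇×F = (10*cos(2*z), 3*z - exp(x) - 2*sin(z), 0) ≠ 0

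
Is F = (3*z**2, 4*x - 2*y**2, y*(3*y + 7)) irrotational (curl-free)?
No, ∇×F = (6*y + 7, 6*z, 4)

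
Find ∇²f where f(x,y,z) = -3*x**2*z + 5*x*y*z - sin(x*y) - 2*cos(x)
x**2*sin(x*y) + y**2*sin(x*y) - 6*z + 2*cos(x)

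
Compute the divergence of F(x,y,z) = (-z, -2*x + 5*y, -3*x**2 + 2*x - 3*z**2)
5 - 6*z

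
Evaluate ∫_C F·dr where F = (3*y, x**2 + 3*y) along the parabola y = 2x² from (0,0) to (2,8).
128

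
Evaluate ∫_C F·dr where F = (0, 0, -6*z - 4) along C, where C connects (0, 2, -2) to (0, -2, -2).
0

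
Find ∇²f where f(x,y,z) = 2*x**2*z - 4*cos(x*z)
4*x**2*cos(x*z) + 4*z**2*cos(x*z) + 4*z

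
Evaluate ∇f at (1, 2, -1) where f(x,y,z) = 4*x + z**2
(4, 0, -2)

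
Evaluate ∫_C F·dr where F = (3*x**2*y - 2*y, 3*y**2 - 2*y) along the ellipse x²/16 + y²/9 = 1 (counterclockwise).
-120*pi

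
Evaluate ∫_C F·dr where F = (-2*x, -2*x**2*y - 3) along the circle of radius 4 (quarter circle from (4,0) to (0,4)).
-124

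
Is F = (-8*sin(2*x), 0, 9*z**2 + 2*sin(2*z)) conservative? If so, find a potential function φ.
Yes, F is conservative. φ = 3*z**3 + 4*cos(2*x) - cos(2*z)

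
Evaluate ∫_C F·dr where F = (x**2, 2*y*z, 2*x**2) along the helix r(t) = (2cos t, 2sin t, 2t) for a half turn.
-16/3 + 4*pi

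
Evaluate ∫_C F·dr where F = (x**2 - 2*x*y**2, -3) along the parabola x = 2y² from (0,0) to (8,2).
-6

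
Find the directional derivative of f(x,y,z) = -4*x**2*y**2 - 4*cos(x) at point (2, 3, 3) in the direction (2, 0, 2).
2*sqrt(2)*(-36 + sin(2))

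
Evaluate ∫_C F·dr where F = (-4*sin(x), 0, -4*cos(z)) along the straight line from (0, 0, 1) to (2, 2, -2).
-4 + 4*sqrt(2)*sin(pi/4 + 2) + 4*sin(1)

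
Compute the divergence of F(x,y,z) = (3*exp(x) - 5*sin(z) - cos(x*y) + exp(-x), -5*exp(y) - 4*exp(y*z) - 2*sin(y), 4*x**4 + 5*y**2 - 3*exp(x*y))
y*sin(x*y) - 4*z*exp(y*z) + 3*exp(x) - 5*exp(y) - 2*cos(y) - exp(-x)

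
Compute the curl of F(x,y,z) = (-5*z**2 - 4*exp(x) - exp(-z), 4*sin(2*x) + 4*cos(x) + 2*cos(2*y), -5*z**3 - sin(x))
(0, -10*z + cos(x) + exp(-z), -4*sin(x) + 8*cos(2*x))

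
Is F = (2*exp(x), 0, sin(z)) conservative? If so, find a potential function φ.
Yes, F is conservative. φ = 2*exp(x) - cos(z)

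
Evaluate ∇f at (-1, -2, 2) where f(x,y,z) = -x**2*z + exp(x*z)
(2*exp(-2) + 4, 0, -1 - exp(-2))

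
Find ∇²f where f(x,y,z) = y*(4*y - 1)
8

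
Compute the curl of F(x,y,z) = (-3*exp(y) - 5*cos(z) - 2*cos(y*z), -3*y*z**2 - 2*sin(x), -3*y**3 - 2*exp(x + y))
(-9*y**2 + 6*y*z - 2*exp(x + y), 2*y*sin(y*z) + 2*exp(x + y) + 5*sin(z), -2*z*sin(y*z) + 3*exp(y) - 2*cos(x))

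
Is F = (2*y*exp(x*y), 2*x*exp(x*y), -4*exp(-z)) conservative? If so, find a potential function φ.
Yes, F is conservative. φ = 2*exp(x*y) + 4*exp(-z)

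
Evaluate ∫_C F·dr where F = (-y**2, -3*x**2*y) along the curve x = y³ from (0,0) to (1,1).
-39/40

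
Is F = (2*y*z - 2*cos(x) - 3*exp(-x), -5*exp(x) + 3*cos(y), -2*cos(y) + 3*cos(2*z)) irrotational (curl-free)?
No, ∇×F = (2*sin(y), 2*y, -2*z - 5*exp(x))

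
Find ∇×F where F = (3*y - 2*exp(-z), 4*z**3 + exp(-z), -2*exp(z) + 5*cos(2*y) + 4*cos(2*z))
(-12*z**2 - 10*sin(2*y) + exp(-z), 2*exp(-z), -3)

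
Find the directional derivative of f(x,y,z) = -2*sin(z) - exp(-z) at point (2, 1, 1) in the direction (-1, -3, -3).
3*sqrt(19)*(-1 + 2*E*cos(1))*exp(-1)/19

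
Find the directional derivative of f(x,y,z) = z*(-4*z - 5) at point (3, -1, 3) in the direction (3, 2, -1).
29*sqrt(14)/14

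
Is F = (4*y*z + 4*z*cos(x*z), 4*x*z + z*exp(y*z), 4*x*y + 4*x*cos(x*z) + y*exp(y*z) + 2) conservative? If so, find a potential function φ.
Yes, F is conservative. φ = 4*x*y*z + 2*z + exp(y*z) + 4*sin(x*z)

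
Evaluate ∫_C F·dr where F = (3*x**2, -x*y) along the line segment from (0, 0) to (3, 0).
27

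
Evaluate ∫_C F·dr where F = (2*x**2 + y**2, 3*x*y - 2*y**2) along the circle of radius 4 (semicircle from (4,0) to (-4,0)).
-128/3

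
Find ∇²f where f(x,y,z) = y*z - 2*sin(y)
2*sin(y)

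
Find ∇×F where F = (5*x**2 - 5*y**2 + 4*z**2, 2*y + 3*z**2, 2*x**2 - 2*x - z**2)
(-6*z, -4*x + 8*z + 2, 10*y)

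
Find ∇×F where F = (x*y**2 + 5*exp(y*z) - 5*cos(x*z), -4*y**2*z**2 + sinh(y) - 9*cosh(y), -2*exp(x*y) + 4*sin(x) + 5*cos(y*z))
(-2*x*exp(x*y) + 8*y**2*z - 5*z*sin(y*z), 5*x*sin(x*z) + 2*y*exp(x*y) + 5*y*exp(y*z) - 4*cos(x), -2*x*y - 5*z*exp(y*z))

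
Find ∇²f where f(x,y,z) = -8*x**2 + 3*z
-16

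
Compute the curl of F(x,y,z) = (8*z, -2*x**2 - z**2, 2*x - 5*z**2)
(2*z, 6, -4*x)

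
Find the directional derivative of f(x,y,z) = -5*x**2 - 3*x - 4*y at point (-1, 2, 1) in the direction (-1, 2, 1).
-5*sqrt(6)/2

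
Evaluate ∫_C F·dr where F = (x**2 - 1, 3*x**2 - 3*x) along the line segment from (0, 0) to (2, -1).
-1/3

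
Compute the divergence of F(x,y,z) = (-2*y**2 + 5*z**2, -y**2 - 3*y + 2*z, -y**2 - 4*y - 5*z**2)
-2*y - 10*z - 3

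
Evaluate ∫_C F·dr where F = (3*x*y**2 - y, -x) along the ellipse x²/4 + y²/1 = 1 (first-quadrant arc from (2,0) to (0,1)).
-3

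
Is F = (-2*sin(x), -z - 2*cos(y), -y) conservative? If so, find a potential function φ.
Yes, F is conservative. φ = -y*z - 2*sin(y) + 2*cos(x)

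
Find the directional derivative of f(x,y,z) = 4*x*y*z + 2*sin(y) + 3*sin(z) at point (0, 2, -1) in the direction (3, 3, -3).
sqrt(3)*(-8 - 3*cos(1) + 2*cos(2))/3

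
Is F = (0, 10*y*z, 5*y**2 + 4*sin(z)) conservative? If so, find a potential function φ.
Yes, F is conservative. φ = 5*y**2*z - 4*cos(z)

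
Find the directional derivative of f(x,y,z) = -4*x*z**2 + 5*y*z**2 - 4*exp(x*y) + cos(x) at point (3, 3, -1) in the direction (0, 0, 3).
-6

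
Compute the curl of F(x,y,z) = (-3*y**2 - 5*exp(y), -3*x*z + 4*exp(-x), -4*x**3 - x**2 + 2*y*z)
(3*x + 2*z, 2*x*(6*x + 1), 6*y - 3*z + 5*exp(y) - 4*exp(-x))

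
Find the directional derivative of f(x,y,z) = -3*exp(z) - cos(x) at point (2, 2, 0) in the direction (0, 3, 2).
-6*sqrt(13)/13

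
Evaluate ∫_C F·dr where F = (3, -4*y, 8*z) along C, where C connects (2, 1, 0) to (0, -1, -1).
-2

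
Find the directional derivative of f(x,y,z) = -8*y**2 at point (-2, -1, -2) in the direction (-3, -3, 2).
-24*sqrt(22)/11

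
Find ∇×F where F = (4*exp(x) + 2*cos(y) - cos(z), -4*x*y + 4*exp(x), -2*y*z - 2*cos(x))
(-2*z, -2*sin(x) + sin(z), -4*y + 4*exp(x) + 2*sin(y))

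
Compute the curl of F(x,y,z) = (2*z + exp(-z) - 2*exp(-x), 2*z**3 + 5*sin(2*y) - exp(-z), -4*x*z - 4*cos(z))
(-6*z**2 - exp(-z), 4*z + 2 - exp(-z), 0)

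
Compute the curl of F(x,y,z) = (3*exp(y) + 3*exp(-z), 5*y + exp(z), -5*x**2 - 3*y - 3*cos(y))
(-exp(z) + 3*sin(y) - 3, 10*x - 3*exp(-z), -3*exp(y))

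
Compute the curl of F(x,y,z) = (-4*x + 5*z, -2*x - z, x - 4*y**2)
(1 - 8*y, 4, -2)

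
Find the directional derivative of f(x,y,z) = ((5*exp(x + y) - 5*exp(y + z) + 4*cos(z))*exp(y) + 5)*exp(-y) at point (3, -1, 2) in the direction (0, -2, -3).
sqrt(13)*(-10*exp(2) + 12*sin(2) + 35*E)/13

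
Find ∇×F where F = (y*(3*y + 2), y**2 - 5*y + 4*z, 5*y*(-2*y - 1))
(-20*y - 9, 0, -6*y - 2)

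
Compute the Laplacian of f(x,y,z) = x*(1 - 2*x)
-4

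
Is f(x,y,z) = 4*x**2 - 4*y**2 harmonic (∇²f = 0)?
Yes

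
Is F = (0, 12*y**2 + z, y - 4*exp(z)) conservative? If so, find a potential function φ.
Yes, F is conservative. φ = 4*y**3 + y*z - 4*exp(z)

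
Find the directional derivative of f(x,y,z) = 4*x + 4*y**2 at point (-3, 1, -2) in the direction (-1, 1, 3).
4*sqrt(11)/11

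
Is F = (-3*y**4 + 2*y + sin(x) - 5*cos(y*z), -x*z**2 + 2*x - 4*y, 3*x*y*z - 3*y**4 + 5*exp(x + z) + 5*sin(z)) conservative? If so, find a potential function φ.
No, ∇×F = (5*x*z - 12*y**3, -3*y*z + 5*y*sin(y*z) - 5*exp(x + z), 12*y**3 - z**2 - 5*z*sin(y*z)) ≠ 0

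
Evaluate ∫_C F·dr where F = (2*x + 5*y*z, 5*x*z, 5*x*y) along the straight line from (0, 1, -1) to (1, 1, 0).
1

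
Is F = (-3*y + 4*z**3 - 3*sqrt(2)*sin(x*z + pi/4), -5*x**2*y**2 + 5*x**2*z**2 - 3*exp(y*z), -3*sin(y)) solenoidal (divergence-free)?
No, ∇·F = -10*x**2*y - 3*z*exp(y*z) - 3*sqrt(2)*z*cos(x*z + pi/4)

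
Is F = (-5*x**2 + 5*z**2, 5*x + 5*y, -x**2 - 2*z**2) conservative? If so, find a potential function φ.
No, ∇×F = (0, 2*x + 10*z, 5) ≠ 0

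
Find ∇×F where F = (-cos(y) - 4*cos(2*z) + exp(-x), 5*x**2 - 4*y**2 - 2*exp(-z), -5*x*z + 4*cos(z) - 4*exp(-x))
(-2*exp(-z), 5*z + 8*sin(2*z) - 4*exp(-x), 10*x - sin(y))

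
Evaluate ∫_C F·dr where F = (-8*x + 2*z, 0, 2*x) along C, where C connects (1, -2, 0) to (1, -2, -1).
-2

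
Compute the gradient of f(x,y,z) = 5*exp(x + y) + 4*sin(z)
(5*exp(x + y), 5*exp(x + y), 4*cos(z))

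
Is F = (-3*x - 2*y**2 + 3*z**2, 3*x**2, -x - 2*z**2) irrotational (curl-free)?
No, ∇×F = (0, 6*z + 1, 6*x + 4*y)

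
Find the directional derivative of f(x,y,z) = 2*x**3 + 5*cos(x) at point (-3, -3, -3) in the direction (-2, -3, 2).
-2*sqrt(17)*(5*sin(3) + 54)/17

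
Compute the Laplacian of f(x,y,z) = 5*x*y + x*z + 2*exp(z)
2*exp(z)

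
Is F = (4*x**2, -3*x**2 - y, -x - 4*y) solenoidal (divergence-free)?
No, ∇·F = 8*x - 1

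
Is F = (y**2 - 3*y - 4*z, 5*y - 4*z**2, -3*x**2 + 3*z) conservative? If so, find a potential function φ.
No, ∇×F = (8*z, 6*x - 4, 3 - 2*y) ≠ 0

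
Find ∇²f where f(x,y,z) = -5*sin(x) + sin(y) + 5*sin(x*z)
-5*x**2*sin(x*z) - 5*z**2*sin(x*z) + 5*sin(x) - sin(y)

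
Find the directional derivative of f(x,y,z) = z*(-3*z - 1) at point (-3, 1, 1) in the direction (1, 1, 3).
-21*sqrt(11)/11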